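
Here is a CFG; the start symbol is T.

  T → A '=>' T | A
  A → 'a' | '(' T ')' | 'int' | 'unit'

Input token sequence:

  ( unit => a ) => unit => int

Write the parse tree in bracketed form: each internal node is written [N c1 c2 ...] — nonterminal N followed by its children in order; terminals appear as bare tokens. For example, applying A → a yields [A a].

[T [A ( [T [A unit] => [T [A a]]] )] => [T [A unit] => [T [A int]]]]

T
A => T
( T ) => T
( A => T ) => T
( unit => T ) => T
( unit => A ) => T
( unit => a ) => T
( unit => a ) => A => T
( unit => a ) => unit => T
( unit => a ) => unit => A
( unit => a ) => unit => int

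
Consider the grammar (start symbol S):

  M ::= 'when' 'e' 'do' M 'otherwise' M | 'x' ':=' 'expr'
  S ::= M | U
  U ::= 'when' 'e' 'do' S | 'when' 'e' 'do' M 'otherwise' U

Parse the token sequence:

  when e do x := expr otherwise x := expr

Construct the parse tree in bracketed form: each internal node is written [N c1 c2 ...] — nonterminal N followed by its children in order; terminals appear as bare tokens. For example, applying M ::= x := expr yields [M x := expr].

[S [M when e do [M x := expr] otherwise [M x := expr]]]

S
M
when e do M otherwise M
when e do x := expr otherwise M
when e do x := expr otherwise x := expr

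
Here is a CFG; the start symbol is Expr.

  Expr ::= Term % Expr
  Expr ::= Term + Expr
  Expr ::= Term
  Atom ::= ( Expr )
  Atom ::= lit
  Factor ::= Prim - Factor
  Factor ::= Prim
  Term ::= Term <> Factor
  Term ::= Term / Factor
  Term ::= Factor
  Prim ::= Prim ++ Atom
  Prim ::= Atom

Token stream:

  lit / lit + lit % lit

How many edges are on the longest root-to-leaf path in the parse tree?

7

[Expr [Term [Term [Factor [Prim [Atom lit]]]] / [Factor [Prim [Atom lit]]]] + [Expr [Term [Factor [Prim [Atom lit]]]] % [Expr [Term [Factor [Prim [Atom lit]]]]]]]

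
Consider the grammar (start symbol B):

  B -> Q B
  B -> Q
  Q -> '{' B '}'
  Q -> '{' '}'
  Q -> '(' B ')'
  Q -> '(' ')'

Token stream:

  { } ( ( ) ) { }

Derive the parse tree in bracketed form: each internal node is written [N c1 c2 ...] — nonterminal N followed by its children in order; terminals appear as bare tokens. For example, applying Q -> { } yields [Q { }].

[B [Q { }] [B [Q ( [B [Q ( )]] )] [B [Q { }]]]]

B
Q B
{ } B
{ } Q B
{ } ( B ) B
{ } ( Q ) B
{ } ( ( ) ) B
{ } ( ( ) ) Q
{ } ( ( ) ) { }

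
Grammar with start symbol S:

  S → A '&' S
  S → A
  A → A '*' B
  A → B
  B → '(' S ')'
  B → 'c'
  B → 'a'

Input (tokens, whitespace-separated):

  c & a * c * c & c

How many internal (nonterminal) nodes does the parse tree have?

13

[S [A [B c]] & [S [A [A [A [B a]] * [B c]] * [B c]] & [S [A [B c]]]]]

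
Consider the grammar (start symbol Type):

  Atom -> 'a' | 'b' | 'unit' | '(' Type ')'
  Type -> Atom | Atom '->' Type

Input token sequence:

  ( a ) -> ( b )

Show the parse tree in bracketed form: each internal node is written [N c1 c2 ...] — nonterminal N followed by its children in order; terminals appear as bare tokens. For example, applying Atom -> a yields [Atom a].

Type
Atom -> Type
( Type ) -> Type
( Atom ) -> Type
( a ) -> Type
( a ) -> Atom
( a ) -> ( Type )
( a ) -> ( Atom )
( a ) -> ( b )

[Type [Atom ( [Type [Atom a]] )] -> [Type [Atom ( [Type [Atom b]] )]]]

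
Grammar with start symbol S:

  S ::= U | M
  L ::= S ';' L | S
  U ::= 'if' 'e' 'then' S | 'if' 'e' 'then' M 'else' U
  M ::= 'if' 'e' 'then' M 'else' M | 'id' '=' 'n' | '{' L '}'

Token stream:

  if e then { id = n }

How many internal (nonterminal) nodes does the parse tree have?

[S [U if e then [S [M { [L [S [M id = n]]] }]]]]

7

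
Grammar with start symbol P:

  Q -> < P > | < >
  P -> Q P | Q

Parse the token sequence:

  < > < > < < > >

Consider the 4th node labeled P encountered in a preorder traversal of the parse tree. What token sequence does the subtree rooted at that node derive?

< >

[P [Q < >] [P [Q < >] [P [Q < [P [Q < >]] >]]]]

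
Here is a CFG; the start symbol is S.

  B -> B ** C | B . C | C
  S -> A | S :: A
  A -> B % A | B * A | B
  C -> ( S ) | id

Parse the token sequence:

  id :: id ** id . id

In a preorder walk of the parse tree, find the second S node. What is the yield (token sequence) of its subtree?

id

[S [S [A [B [C id]]]] :: [A [B [B [B [C id]] ** [C id]] . [C id]]]]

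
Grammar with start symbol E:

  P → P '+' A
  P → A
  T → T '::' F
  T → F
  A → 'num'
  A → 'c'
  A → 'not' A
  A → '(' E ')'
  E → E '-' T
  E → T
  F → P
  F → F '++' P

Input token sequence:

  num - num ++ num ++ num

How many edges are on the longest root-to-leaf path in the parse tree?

7

[E [E [T [F [P [A num]]]]] - [T [F [F [F [P [A num]]] ++ [P [A num]]] ++ [P [A num]]]]]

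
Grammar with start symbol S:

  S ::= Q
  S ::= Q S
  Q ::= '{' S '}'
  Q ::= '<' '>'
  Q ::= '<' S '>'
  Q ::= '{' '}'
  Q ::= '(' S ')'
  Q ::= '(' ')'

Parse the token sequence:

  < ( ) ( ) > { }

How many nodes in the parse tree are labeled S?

4

[S [Q < [S [Q ( )] [S [Q ( )]]] >] [S [Q { }]]]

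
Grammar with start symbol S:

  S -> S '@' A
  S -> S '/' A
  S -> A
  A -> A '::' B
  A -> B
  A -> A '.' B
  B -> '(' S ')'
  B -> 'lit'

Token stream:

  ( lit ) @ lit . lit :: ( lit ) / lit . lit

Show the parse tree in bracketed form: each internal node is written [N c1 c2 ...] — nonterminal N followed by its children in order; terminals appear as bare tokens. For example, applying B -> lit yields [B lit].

S
S / A
S @ A / A
A @ A / A
B @ A / A
( S ) @ A / A
( A ) @ A / A
( B ) @ A / A
( lit ) @ A / A
( lit ) @ A :: B / A
( lit ) @ A . B :: B / A
( lit ) @ B . B :: B / A
( lit ) @ lit . B :: B / A
( lit ) @ lit . lit :: B / A
( lit ) @ lit . lit :: ( S ) / A
( lit ) @ lit . lit :: ( A ) / A
( lit ) @ lit . lit :: ( B ) / A
( lit ) @ lit . lit :: ( lit ) / A
( lit ) @ lit . lit :: ( lit ) / A . B
( lit ) @ lit . lit :: ( lit ) / B . B
( lit ) @ lit . lit :: ( lit ) / lit . B
( lit ) @ lit . lit :: ( lit ) / lit . lit

[S [S [S [A [B ( [S [A [B lit]]] )]]] @ [A [A [A [B lit]] . [B lit]] :: [B ( [S [A [B lit]]] )]]] / [A [A [B lit]] . [B lit]]]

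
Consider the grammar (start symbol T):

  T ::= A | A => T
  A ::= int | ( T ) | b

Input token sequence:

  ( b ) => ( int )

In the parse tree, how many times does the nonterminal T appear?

4

[T [A ( [T [A b]] )] => [T [A ( [T [A int]] )]]]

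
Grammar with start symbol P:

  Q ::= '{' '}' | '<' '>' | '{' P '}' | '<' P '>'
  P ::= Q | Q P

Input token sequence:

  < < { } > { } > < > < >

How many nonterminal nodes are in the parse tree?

[P [Q < [P [Q < [P [Q { }]] >] [P [Q { }]]] >] [P [Q < >] [P [Q < >]]]]

12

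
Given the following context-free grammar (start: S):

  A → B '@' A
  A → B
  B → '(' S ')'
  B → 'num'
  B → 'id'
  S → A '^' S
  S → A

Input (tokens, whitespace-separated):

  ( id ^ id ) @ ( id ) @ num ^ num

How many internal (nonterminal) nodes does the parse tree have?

19

[S [A [B ( [S [A [B id]] ^ [S [A [B id]]]] )] @ [A [B ( [S [A [B id]]] )] @ [A [B num]]]] ^ [S [A [B num]]]]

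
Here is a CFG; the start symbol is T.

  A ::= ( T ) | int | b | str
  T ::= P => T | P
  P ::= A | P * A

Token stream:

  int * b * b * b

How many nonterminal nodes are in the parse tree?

9

[T [P [P [P [P [A int]] * [A b]] * [A b]] * [A b]]]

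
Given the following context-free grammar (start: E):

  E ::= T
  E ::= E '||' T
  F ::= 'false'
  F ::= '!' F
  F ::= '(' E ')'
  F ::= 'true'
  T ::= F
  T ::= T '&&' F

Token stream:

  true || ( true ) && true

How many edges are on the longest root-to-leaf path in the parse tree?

7

[E [E [T [F true]]] || [T [T [F ( [E [T [F true]]] )]] && [F true]]]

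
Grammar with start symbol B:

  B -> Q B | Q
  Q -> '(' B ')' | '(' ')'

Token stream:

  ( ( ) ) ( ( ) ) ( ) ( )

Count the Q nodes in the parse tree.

[B [Q ( [B [Q ( )]] )] [B [Q ( [B [Q ( )]] )] [B [Q ( )] [B [Q ( )]]]]]

6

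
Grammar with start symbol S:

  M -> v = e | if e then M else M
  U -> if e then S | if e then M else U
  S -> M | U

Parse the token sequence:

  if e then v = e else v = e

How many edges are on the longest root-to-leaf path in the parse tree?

3

[S [M if e then [M v = e] else [M v = e]]]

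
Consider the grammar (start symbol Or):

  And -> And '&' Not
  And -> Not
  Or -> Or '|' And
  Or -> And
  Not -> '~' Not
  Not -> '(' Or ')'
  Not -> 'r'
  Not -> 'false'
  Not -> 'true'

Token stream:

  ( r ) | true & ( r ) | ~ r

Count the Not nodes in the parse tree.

7

[Or [Or [Or [And [Not ( [Or [And [Not r]]] )]]] | [And [And [Not true]] & [Not ( [Or [And [Not r]]] )]]] | [And [Not ~ [Not r]]]]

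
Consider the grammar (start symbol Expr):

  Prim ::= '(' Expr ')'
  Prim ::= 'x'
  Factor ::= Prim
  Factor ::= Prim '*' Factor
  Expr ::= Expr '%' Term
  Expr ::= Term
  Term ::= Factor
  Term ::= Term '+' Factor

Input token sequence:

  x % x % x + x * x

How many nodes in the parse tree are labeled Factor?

5

[Expr [Expr [Expr [Term [Factor [Prim x]]]] % [Term [Factor [Prim x]]]] % [Term [Term [Factor [Prim x]]] + [Factor [Prim x] * [Factor [Prim x]]]]]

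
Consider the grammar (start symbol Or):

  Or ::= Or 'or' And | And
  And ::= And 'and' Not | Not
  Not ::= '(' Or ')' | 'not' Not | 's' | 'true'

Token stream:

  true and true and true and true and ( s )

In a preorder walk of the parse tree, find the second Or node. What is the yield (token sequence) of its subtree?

s

[Or [And [And [And [And [And [Not true]] and [Not true]] and [Not true]] and [Not true]] and [Not ( [Or [And [Not s]]] )]]]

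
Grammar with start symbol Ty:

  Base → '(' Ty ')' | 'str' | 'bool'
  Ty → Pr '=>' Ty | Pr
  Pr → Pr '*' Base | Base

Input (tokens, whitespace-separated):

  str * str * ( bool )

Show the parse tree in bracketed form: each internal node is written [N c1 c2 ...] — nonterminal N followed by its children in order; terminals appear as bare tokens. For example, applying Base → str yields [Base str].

[Ty [Pr [Pr [Pr [Base str]] * [Base str]] * [Base ( [Ty [Pr [Base bool]]] )]]]

Ty
Pr
Pr * Base
Pr * Base * Base
Base * Base * Base
str * Base * Base
str * str * Base
str * str * ( Ty )
str * str * ( Pr )
str * str * ( Base )
str * str * ( bool )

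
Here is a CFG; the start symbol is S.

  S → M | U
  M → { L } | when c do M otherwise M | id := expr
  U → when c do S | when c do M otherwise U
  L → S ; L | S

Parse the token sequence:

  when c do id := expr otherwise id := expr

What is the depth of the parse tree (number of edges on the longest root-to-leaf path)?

3

[S [M when c do [M id := expr] otherwise [M id := expr]]]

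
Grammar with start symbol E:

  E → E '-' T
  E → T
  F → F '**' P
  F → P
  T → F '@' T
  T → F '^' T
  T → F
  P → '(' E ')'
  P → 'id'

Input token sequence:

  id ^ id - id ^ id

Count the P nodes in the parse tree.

4

[E [E [T [F [P id]] ^ [T [F [P id]]]]] - [T [F [P id]] ^ [T [F [P id]]]]]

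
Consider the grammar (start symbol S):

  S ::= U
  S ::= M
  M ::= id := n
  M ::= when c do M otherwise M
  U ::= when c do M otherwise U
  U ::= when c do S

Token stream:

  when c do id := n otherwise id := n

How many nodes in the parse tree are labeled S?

1

[S [M when c do [M id := n] otherwise [M id := n]]]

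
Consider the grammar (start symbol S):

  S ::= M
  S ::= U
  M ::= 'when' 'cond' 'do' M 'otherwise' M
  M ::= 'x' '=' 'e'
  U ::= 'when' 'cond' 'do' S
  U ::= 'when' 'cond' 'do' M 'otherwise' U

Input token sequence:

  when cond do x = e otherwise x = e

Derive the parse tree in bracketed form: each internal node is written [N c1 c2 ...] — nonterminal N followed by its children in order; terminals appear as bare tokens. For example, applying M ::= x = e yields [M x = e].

[S [M when cond do [M x = e] otherwise [M x = e]]]

S
M
when cond do M otherwise M
when cond do x = e otherwise M
when cond do x = e otherwise x = e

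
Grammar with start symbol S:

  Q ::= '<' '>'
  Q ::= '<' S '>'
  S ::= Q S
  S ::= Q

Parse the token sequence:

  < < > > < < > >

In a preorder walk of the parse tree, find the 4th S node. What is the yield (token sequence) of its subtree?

< >

[S [Q < [S [Q < >]] >] [S [Q < [S [Q < >]] >]]]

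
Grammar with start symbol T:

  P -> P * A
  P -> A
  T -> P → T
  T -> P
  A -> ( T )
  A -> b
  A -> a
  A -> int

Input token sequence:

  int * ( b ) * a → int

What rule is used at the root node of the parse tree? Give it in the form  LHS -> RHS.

[T [P [P [P [A int]] * [A ( [T [P [A b]]] )]] * [A a]] → [T [P [A int]]]]

T -> P → T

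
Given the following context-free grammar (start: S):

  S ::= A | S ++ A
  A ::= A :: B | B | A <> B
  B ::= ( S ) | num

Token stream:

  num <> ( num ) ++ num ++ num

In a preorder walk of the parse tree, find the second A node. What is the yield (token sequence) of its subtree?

[S [S [S [A [A [B num]] <> [B ( [S [A [B num]]] )]]] ++ [A [B num]]] ++ [A [B num]]]

num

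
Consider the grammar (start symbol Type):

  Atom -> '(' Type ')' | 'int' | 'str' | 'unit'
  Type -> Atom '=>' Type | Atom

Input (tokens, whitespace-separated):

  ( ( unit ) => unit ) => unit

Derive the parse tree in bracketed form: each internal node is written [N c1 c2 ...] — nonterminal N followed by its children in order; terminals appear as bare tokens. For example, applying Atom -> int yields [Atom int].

Type
Atom => Type
( Type ) => Type
( Atom => Type ) => Type
( ( Type ) => Type ) => Type
( ( Atom ) => Type ) => Type
( ( unit ) => Type ) => Type
( ( unit ) => Atom ) => Type
( ( unit ) => unit ) => Type
( ( unit ) => unit ) => Atom
( ( unit ) => unit ) => unit

[Type [Atom ( [Type [Atom ( [Type [Atom unit]] )] => [Type [Atom unit]]] )] => [Type [Atom unit]]]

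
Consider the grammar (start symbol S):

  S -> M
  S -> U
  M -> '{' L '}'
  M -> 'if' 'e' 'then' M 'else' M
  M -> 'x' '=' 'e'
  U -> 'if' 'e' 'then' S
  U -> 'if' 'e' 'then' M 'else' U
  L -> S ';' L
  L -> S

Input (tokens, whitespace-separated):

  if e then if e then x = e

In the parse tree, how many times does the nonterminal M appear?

[S [U if e then [S [U if e then [S [M x = e]]]]]]

1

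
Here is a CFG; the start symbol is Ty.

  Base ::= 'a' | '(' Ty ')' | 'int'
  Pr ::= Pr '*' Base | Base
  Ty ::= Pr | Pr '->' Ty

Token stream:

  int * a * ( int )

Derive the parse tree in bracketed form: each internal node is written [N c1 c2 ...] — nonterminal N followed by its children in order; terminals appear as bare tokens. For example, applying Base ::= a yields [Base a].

Ty
Pr
Pr * Base
Pr * Base * Base
Base * Base * Base
int * Base * Base
int * a * Base
int * a * ( Ty )
int * a * ( Pr )
int * a * ( Base )
int * a * ( int )

[Ty [Pr [Pr [Pr [Base int]] * [Base a]] * [Base ( [Ty [Pr [Base int]]] )]]]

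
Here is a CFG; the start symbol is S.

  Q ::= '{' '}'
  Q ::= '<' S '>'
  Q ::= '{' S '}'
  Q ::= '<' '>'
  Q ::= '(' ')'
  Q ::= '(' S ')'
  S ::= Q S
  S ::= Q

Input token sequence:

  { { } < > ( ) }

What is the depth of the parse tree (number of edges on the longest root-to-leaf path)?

[S [Q { [S [Q { }] [S [Q < >] [S [Q ( )]]]] }]]

6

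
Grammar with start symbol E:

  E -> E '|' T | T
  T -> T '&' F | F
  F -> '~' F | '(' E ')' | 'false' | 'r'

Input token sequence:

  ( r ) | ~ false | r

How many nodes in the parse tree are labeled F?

[E [E [E [T [F ( [E [T [F r]]] )]]] | [T [F ~ [F false]]]] | [T [F r]]]

5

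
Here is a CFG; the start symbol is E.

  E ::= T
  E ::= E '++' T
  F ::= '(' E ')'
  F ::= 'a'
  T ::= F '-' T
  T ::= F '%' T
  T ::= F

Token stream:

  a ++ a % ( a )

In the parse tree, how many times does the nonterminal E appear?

3

[E [E [T [F a]]] ++ [T [F a] % [T [F ( [E [T [F a]]] )]]]]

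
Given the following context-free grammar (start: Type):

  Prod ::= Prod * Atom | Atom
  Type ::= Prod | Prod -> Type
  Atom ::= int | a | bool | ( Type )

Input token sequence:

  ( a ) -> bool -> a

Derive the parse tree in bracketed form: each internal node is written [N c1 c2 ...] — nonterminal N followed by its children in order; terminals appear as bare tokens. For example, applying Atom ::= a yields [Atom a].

Type
Prod -> Type
Atom -> Type
( Type ) -> Type
( Prod ) -> Type
( Atom ) -> Type
( a ) -> Type
( a ) -> Prod -> Type
( a ) -> Atom -> Type
( a ) -> bool -> Type
( a ) -> bool -> Prod
( a ) -> bool -> Atom
( a ) -> bool -> a

[Type [Prod [Atom ( [Type [Prod [Atom a]]] )]] -> [Type [Prod [Atom bool]] -> [Type [Prod [Atom a]]]]]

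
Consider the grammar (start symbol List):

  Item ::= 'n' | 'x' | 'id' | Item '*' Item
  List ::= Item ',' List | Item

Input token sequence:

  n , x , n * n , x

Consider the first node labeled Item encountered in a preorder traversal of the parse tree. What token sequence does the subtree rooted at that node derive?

[List [Item n] , [List [Item x] , [List [Item [Item n] * [Item n]] , [List [Item x]]]]]

n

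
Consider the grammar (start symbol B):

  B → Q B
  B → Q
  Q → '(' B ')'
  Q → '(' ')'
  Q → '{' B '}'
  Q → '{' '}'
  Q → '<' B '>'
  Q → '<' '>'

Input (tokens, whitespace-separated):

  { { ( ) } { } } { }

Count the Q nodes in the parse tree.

5

[B [Q { [B [Q { [B [Q ( )]] }] [B [Q { }]]] }] [B [Q { }]]]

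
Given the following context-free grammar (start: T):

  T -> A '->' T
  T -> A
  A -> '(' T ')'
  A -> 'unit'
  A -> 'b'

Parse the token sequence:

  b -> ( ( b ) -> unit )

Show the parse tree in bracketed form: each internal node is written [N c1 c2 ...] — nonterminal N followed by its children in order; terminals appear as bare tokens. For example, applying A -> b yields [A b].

[T [A b] -> [T [A ( [T [A ( [T [A b]] )] -> [T [A unit]]] )]]]

T
A -> T
b -> T
b -> A
b -> ( T )
b -> ( A -> T )
b -> ( ( T ) -> T )
b -> ( ( A ) -> T )
b -> ( ( b ) -> T )
b -> ( ( b ) -> A )
b -> ( ( b ) -> unit )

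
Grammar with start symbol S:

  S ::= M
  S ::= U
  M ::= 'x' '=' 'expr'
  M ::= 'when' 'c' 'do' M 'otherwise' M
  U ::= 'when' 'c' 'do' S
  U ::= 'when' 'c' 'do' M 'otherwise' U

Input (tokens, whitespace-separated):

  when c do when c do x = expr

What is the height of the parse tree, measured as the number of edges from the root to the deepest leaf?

6

[S [U when c do [S [U when c do [S [M x = expr]]]]]]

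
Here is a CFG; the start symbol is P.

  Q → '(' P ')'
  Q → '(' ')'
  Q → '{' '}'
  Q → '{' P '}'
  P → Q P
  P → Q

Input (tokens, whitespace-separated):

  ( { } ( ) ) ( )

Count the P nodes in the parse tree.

4

[P [Q ( [P [Q { }] [P [Q ( )]]] )] [P [Q ( )]]]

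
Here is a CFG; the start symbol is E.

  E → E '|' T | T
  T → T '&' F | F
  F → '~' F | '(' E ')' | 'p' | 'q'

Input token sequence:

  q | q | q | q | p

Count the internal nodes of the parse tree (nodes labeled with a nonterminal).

15

[E [E [E [E [E [T [F q]]] | [T [F q]]] | [T [F q]]] | [T [F q]]] | [T [F p]]]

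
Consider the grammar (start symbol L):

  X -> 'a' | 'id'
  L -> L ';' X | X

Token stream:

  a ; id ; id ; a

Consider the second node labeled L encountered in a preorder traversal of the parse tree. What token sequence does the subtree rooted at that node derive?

[L [L [L [L [X a]] ; [X id]] ; [X id]] ; [X a]]

a ; id ; id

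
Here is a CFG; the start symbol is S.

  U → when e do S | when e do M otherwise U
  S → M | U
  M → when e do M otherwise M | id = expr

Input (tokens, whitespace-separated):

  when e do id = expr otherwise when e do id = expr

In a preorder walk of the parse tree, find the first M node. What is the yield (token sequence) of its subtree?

[S [U when e do [M id = expr] otherwise [U when e do [S [M id = expr]]]]]

id = expr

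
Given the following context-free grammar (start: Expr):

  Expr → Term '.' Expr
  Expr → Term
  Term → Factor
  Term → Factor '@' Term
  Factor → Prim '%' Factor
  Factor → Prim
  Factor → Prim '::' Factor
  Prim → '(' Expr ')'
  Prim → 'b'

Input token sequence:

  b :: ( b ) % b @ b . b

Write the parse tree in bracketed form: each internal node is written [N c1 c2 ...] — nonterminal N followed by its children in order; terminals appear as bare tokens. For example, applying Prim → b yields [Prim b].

Expr
Term . Expr
Factor @ Term . Expr
Prim :: Factor @ Term . Expr
b :: Factor @ Term . Expr
b :: Prim % Factor @ Term . Expr
b :: ( Expr ) % Factor @ Term . Expr
b :: ( Term ) % Factor @ Term . Expr
b :: ( Factor ) % Factor @ Term . Expr
b :: ( Prim ) % Factor @ Term . Expr
b :: ( b ) % Factor @ Term . Expr
b :: ( b ) % Prim @ Term . Expr
b :: ( b ) % b @ Term . Expr
b :: ( b ) % b @ Factor . Expr
b :: ( b ) % b @ Prim . Expr
b :: ( b ) % b @ b . Expr
b :: ( b ) % b @ b . Term
b :: ( b ) % b @ b . Factor
b :: ( b ) % b @ b . Prim
b :: ( b ) % b @ b . b

[Expr [Term [Factor [Prim b] :: [Factor [Prim ( [Expr [Term [Factor [Prim b]]]] )] % [Factor [Prim b]]]] @ [Term [Factor [Prim b]]]] . [Expr [Term [Factor [Prim b]]]]]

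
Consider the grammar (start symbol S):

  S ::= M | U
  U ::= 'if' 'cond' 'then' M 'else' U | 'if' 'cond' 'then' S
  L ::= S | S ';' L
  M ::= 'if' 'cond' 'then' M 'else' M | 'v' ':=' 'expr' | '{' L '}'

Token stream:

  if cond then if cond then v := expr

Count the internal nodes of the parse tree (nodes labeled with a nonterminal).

[S [U if cond then [S [U if cond then [S [M v := expr]]]]]]

6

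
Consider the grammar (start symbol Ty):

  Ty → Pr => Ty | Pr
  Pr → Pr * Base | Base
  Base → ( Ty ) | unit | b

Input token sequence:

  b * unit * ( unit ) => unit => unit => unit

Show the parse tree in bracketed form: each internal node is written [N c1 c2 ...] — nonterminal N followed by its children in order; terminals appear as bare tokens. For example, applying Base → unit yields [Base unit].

Ty
Pr => Ty
Pr * Base => Ty
Pr * Base * Base => Ty
Base * Base * Base => Ty
b * Base * Base => Ty
b * unit * Base => Ty
b * unit * ( Ty ) => Ty
b * unit * ( Pr ) => Ty
b * unit * ( Base ) => Ty
b * unit * ( unit ) => Ty
b * unit * ( unit ) => Pr => Ty
b * unit * ( unit ) => Base => Ty
b * unit * ( unit ) => unit => Ty
b * unit * ( unit ) => unit => Pr => Ty
b * unit * ( unit ) => unit => Base => Ty
b * unit * ( unit ) => unit => unit => Ty
b * unit * ( unit ) => unit => unit => Pr
b * unit * ( unit ) => unit => unit => Base
b * unit * ( unit ) => unit => unit => unit

[Ty [Pr [Pr [Pr [Base b]] * [Base unit]] * [Base ( [Ty [Pr [Base unit]]] )]] => [Ty [Pr [Base unit]] => [Ty [Pr [Base unit]] => [Ty [Pr [Base unit]]]]]]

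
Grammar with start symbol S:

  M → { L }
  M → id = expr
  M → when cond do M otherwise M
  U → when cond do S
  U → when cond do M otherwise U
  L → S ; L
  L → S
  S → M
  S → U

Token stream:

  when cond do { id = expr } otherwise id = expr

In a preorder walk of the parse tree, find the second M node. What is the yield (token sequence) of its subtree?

{ id = expr }

[S [M when cond do [M { [L [S [M id = expr]]] }] otherwise [M id = expr]]]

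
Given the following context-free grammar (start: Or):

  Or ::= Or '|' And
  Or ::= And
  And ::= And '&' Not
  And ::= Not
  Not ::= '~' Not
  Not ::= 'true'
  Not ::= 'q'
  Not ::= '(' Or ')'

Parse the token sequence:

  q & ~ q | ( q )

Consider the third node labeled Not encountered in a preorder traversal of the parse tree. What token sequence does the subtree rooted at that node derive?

[Or [Or [And [And [Not q]] & [Not ~ [Not q]]]] | [And [Not ( [Or [And [Not q]]] )]]]

q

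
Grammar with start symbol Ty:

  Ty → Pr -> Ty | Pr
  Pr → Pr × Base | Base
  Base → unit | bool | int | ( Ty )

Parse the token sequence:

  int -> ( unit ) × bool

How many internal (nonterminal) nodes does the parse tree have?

11

[Ty [Pr [Base int]] -> [Ty [Pr [Pr [Base ( [Ty [Pr [Base unit]]] )]] × [Base bool]]]]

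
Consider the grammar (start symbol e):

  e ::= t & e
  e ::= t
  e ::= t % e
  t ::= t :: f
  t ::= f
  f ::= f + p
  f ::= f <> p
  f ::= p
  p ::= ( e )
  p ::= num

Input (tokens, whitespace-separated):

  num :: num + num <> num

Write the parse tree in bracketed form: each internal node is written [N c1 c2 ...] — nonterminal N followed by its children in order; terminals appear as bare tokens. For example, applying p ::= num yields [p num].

e
t
t :: f
f :: f
p :: f
num :: f
num :: f <> p
num :: f + p <> p
num :: p + p <> p
num :: num + p <> p
num :: num + num <> p
num :: num + num <> num

[e [t [t [f [p num]]] :: [f [f [f [p num]] + [p num]] <> [p num]]]]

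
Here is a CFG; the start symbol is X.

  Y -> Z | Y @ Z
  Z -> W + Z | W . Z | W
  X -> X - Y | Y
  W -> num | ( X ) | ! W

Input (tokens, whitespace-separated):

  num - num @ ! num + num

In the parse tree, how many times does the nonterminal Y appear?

[X [X [Y [Z [W num]]]] - [Y [Y [Z [W num]]] @ [Z [W ! [W num]] + [Z [W num]]]]]

3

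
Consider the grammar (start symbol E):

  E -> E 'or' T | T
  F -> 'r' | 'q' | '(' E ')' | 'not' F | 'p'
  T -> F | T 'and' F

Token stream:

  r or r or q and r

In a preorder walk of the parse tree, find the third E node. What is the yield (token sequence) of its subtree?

[E [E [E [T [F r]]] or [T [F r]]] or [T [T [F q]] and [F r]]]

r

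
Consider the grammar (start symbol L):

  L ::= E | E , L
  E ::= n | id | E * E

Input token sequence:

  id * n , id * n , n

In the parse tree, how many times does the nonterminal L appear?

[L [E [E id] * [E n]] , [L [E [E id] * [E n]] , [L [E n]]]]

3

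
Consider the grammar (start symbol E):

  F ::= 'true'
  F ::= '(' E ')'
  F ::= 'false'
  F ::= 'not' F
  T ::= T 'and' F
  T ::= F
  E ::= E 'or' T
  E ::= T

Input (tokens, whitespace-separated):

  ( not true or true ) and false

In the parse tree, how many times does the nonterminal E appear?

3

[E [T [T [F ( [E [E [T [F not [F true]]]] or [T [F true]]] )]] and [F false]]]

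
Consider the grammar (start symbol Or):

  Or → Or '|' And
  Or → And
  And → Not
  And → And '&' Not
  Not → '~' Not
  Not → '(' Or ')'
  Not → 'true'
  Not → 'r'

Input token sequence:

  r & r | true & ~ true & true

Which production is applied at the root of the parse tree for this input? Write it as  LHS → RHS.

[Or [Or [And [And [Not r]] & [Not r]]] | [And [And [And [Not true]] & [Not ~ [Not true]]] & [Not true]]]

Or → Or '|' And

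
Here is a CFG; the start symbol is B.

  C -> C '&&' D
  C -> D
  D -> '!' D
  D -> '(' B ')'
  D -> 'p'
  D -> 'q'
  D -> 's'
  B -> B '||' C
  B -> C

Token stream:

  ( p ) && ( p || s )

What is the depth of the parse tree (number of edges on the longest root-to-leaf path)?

7

[B [C [C [D ( [B [C [D p]]] )]] && [D ( [B [B [C [D p]]] || [C [D s]]] )]]]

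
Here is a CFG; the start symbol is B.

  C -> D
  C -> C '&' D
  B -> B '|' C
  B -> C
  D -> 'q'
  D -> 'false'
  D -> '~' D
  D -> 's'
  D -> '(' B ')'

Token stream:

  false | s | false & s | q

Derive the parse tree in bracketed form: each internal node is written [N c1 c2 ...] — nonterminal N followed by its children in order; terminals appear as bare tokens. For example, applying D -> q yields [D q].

[B [B [B [B [C [D false]]] | [C [D s]]] | [C [C [D false]] & [D s]]] | [C [D q]]]

B
B | C
B | C | C
B | C | C | C
C | C | C | C
D | C | C | C
false | C | C | C
false | D | C | C
false | s | C | C
false | s | C & D | C
false | s | D & D | C
false | s | false & D | C
false | s | false & s | C
false | s | false & s | D
false | s | false & s | q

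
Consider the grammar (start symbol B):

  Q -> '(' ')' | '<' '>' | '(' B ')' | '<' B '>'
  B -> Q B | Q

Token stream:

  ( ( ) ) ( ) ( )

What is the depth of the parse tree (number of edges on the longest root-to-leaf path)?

[B [Q ( [B [Q ( )]] )] [B [Q ( )] [B [Q ( )]]]]

4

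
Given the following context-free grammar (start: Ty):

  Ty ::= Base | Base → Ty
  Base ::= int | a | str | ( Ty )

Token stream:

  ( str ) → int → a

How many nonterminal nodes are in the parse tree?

8

[Ty [Base ( [Ty [Base str]] )] → [Ty [Base int] → [Ty [Base a]]]]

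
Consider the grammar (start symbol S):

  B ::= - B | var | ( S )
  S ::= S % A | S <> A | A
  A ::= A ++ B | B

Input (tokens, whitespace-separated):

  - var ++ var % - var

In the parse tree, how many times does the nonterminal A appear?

[S [S [A [A [B - [B var]]] ++ [B var]]] % [A [B - [B var]]]]

3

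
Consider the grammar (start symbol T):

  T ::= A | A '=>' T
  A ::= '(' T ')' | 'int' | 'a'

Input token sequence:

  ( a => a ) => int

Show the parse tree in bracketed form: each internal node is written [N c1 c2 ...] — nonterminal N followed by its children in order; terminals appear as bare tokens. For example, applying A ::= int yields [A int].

[T [A ( [T [A a] => [T [A a]]] )] => [T [A int]]]

T
A => T
( T ) => T
( A => T ) => T
( a => T ) => T
( a => A ) => T
( a => a ) => T
( a => a ) => A
( a => a ) => int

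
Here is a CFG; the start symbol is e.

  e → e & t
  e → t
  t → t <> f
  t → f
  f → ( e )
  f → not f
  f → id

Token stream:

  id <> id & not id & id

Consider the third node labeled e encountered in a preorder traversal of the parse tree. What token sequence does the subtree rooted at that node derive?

[e [e [e [t [t [f id]] <> [f id]]] & [t [f not [f id]]]] & [t [f id]]]

id <> id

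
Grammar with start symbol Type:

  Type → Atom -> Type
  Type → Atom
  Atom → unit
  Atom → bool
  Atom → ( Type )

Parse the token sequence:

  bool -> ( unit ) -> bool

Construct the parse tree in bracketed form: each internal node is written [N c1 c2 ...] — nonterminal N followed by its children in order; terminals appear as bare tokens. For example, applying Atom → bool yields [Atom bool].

Type
Atom -> Type
bool -> Type
bool -> Atom -> Type
bool -> ( Type ) -> Type
bool -> ( Atom ) -> Type
bool -> ( unit ) -> Type
bool -> ( unit ) -> Atom
bool -> ( unit ) -> bool

[Type [Atom bool] -> [Type [Atom ( [Type [Atom unit]] )] -> [Type [Atom bool]]]]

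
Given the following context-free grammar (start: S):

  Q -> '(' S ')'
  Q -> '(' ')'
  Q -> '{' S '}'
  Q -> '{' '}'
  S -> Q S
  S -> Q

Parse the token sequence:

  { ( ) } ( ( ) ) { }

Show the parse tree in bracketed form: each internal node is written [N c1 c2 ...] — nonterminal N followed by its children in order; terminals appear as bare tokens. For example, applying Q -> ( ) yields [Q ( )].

[S [Q { [S [Q ( )]] }] [S [Q ( [S [Q ( )]] )] [S [Q { }]]]]

S
Q S
{ S } S
{ Q } S
{ ( ) } S
{ ( ) } Q S
{ ( ) } ( S ) S
{ ( ) } ( Q ) S
{ ( ) } ( ( ) ) S
{ ( ) } ( ( ) ) Q
{ ( ) } ( ( ) ) { }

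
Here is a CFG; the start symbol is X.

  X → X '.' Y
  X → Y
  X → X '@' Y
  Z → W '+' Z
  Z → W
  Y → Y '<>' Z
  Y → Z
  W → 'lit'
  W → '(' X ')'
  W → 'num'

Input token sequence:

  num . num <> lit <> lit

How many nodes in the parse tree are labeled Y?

4

[X [X [Y [Z [W num]]]] . [Y [Y [Y [Z [W num]]] <> [Z [W lit]]] <> [Z [W lit]]]]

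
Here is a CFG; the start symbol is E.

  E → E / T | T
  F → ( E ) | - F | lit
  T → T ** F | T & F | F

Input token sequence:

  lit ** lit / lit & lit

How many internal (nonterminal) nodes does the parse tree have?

10

[E [E [T [T [F lit]] ** [F lit]]] / [T [T [F lit]] & [F lit]]]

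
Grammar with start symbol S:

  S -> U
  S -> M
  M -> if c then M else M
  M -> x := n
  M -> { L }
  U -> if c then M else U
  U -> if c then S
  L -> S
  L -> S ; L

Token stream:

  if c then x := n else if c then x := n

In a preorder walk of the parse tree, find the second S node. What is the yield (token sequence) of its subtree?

[S [U if c then [M x := n] else [U if c then [S [M x := n]]]]]

x := n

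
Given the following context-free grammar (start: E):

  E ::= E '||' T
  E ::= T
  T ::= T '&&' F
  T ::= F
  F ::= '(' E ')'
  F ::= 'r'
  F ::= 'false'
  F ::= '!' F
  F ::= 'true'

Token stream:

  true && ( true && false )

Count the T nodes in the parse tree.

[E [T [T [F true]] && [F ( [E [T [T [F true]] && [F false]]] )]]]

4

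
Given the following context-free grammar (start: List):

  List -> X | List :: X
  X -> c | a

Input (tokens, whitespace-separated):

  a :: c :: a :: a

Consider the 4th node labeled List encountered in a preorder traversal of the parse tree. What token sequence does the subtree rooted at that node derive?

[List [List [List [List [X a]] :: [X c]] :: [X a]] :: [X a]]

a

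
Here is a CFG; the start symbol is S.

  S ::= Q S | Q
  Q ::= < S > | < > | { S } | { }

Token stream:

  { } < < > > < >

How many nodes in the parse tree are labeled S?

[S [Q { }] [S [Q < [S [Q < >]] >] [S [Q < >]]]]

4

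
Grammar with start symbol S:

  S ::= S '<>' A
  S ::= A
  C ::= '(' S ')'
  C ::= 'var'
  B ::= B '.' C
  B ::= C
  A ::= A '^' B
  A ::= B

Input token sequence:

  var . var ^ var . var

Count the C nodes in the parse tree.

[S [A [A [B [B [C var]] . [C var]]] ^ [B [B [C var]] . [C var]]]]

4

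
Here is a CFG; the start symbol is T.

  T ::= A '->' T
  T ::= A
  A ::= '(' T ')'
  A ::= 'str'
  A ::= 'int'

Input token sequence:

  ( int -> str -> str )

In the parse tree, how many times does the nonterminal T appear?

4

[T [A ( [T [A int] -> [T [A str] -> [T [A str]]]] )]]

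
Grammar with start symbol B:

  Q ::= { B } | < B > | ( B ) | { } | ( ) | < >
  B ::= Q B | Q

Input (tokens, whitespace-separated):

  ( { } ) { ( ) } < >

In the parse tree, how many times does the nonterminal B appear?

5

[B [Q ( [B [Q { }]] )] [B [Q { [B [Q ( )]] }] [B [Q < >]]]]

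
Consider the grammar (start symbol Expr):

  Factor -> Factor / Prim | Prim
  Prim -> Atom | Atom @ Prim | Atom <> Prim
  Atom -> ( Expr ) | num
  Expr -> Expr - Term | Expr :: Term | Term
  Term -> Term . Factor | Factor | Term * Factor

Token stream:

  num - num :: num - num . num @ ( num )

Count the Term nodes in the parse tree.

[Expr [Expr [Expr [Expr [Term [Factor [Prim [Atom num]]]]] - [Term [Factor [Prim [Atom num]]]]] :: [Term [Factor [Prim [Atom num]]]]] - [Term [Term [Factor [Prim [Atom num]]]] . [Factor [Prim [Atom num] @ [Prim [Atom ( [Expr [Term [Factor [Prim [Atom num]]]]] )]]]]]]

6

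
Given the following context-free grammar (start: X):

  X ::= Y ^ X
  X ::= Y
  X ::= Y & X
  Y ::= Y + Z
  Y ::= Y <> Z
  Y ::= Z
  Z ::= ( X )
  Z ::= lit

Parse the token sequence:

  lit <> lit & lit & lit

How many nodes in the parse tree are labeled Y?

4

[X [Y [Y [Z lit]] <> [Z lit]] & [X [Y [Z lit]] & [X [Y [Z lit]]]]]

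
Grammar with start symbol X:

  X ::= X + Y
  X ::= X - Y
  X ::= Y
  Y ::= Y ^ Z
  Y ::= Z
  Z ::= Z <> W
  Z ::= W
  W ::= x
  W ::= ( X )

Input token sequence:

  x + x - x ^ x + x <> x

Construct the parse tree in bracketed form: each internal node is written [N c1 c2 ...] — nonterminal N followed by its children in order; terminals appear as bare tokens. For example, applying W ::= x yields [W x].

X
X + Y
X - Y + Y
X + Y - Y + Y
Y + Y - Y + Y
Z + Y - Y + Y
W + Y - Y + Y
x + Y - Y + Y
x + Z - Y + Y
x + W - Y + Y
x + x - Y + Y
x + x - Y ^ Z + Y
x + x - Z ^ Z + Y
x + x - W ^ Z + Y
x + x - x ^ Z + Y
x + x - x ^ W + Y
x + x - x ^ x + Y
x + x - x ^ x + Z
x + x - x ^ x + Z <> W
x + x - x ^ x + W <> W
x + x - x ^ x + x <> W
x + x - x ^ x + x <> x

[X [X [X [X [Y [Z [W x]]]] + [Y [Z [W x]]]] - [Y [Y [Z [W x]]] ^ [Z [W x]]]] + [Y [Z [Z [W x]] <> [W x]]]]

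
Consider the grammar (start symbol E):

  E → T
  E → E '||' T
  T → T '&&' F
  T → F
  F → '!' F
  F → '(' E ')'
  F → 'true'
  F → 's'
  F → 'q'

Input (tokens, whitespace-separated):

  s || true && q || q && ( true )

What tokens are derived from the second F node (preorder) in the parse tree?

[E [E [E [T [F s]]] || [T [T [F true]] && [F q]]] || [T [T [F q]] && [F ( [E [T [F true]]] )]]]

true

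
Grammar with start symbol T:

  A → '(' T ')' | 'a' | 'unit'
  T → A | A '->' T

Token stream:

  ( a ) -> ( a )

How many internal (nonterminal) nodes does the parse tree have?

8

[T [A ( [T [A a]] )] -> [T [A ( [T [A a]] )]]]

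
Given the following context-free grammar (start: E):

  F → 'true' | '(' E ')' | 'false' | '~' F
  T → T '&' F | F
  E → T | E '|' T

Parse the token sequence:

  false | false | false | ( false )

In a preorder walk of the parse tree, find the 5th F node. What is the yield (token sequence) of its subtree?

[E [E [E [E [T [F false]]] | [T [F false]]] | [T [F false]]] | [T [F ( [E [T [F false]]] )]]]

false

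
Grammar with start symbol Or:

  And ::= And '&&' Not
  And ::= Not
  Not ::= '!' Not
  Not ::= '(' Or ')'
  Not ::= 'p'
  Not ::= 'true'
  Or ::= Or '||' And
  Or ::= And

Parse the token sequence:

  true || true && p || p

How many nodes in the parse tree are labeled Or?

3

[Or [Or [Or [And [Not true]]] || [And [And [Not true]] && [Not p]]] || [And [Not p]]]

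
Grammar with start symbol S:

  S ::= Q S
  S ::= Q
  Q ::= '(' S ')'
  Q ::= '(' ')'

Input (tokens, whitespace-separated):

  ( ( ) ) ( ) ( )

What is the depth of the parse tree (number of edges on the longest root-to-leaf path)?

[S [Q ( [S [Q ( )]] )] [S [Q ( )] [S [Q ( )]]]]

4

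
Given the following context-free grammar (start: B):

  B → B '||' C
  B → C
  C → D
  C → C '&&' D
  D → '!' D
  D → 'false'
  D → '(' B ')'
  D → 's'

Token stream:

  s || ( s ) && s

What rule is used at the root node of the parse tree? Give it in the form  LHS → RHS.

B → B '||' C

[B [B [C [D s]]] || [C [C [D ( [B [C [D s]]] )]] && [D s]]]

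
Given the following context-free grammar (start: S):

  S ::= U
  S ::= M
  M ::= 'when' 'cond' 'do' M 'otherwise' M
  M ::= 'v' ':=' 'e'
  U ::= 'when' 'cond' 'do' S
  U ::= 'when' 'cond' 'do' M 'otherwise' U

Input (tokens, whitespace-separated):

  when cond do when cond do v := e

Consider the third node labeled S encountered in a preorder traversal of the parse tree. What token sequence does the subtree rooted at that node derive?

v := e

[S [U when cond do [S [U when cond do [S [M v := e]]]]]]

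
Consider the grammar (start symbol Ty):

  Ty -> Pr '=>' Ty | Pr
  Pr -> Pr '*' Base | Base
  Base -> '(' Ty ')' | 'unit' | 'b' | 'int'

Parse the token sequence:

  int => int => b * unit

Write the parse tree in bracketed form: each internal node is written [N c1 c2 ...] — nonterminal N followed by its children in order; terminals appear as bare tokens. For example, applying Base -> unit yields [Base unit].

Ty
Pr => Ty
Base => Ty
int => Ty
int => Pr => Ty
int => Base => Ty
int => int => Ty
int => int => Pr
int => int => Pr * Base
int => int => Base * Base
int => int => b * Base
int => int => b * unit

[Ty [Pr [Base int]] => [Ty [Pr [Base int]] => [Ty [Pr [Pr [Base b]] * [Base unit]]]]]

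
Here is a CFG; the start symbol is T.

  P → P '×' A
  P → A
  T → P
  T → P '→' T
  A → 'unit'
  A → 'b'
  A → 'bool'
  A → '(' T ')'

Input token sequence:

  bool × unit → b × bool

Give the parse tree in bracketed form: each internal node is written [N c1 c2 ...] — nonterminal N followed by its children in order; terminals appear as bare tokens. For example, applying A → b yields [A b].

T
P → T
P × A → T
A × A → T
bool × A → T
bool × unit → T
bool × unit → P
bool × unit → P × A
bool × unit → A × A
bool × unit → b × A
bool × unit → b × bool

[T [P [P [A bool]] × [A unit]] → [T [P [P [A b]] × [A bool]]]]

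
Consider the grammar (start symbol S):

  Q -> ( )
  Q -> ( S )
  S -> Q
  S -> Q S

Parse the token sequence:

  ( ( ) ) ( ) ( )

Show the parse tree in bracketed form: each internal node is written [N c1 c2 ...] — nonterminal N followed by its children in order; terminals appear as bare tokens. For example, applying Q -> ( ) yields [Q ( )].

[S [Q ( [S [Q ( )]] )] [S [Q ( )] [S [Q ( )]]]]

S
Q S
( S ) S
( Q ) S
( ( ) ) S
( ( ) ) Q S
( ( ) ) ( ) S
( ( ) ) ( ) Q
( ( ) ) ( ) ( )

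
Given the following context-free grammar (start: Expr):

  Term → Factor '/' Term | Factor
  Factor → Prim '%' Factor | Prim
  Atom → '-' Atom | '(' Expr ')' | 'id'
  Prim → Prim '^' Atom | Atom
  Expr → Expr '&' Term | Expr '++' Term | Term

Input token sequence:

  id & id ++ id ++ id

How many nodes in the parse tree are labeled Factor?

[Expr [Expr [Expr [Expr [Term [Factor [Prim [Atom id]]]]] & [Term [Factor [Prim [Atom id]]]]] ++ [Term [Factor [Prim [Atom id]]]]] ++ [Term [Factor [Prim [Atom id]]]]]

4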